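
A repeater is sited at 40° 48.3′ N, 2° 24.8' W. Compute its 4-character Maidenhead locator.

IN80

Add 180° to longitude and 90° to latitude: 177.59, 130.81.
Field: 177.59/20 → 8 → I, 130.81/10 → 13 → N; chars IN.
Square: 17.59/2 → 8, 0.81/1 → 0; chars 80.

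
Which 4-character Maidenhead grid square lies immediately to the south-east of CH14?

CH23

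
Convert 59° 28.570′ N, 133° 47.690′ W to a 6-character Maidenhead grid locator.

Add 180° to longitude and 90° to latitude: 46.2052, 149.4762.
Field (20°×10°, letters A–R): 46.2052/20 → 2 → C, 149.4762/10 → 14 → O; chars CO.
Square (2°×1°, digits 0–9): 6.2052/2 → 3, 9.4762/1 → 9; chars 39.
Subsquare (5′×2.5′, letters a–x): 0.2052/0.0833333 → 2 → c, 0.4762/0.0416667 → 11 → l; chars cl.

CO39cl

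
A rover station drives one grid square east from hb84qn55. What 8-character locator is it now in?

HB84qn65

Longitude extended square 5; +1 → 6.
The latitude characters are unchanged.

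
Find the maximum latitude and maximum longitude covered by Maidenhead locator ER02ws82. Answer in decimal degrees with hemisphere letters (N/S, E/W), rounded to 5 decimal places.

Field E=4, R=17: +4·20° lon, +17·10° lat → SW at lon -100°, lat 80°.
Square 0, 2: +0·2° lon, +2·1° lat → SW at lon -100°, lat 82°.
Subsquare w=22, s=18: +22·0.0833333° lon, +18·0.0416667° lat → SW at lon -98.1667°, lat 82.75°.
Extended square 8, 2: +8·0.00833333° lon, +2·0.00416667° lat → SW at lon -98.1°, lat 82.7583°.
Cell spans 0.00833333° lon × 0.00416667° lat. NE corner is SW corner plus one full cell.
latitude 82.76250° N, longitude 98.09167° W.

82.76250° N, 98.09167° W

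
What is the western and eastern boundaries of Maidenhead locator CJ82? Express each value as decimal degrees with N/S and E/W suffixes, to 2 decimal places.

124.00° W, 122.00° W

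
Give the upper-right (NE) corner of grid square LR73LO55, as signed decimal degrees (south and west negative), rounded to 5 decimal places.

83.60833, 54.96667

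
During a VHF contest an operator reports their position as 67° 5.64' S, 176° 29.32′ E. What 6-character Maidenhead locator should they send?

Offset from 180°W / 90°S: lon 356.4887°, lat 22.9060°.
Field: 356.4887/20 → 17 → R, 22.9060/10 → 2 → C; chars RC.
Square: 16.4887/2 → 8, 2.9060/1 → 2; chars 82.
Subsquare: 0.4887/0.0833333 → 5 → f, 0.9060/0.0416667 → 21 → v; chars fv.

RC82fv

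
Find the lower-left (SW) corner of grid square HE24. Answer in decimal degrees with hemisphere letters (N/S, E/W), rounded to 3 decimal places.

Field H=7, E=4: +7·20° lon, +4·10° lat → SW at lon -40°, lat -50°.
Square 2, 4: +2·2° lon, +4·1° lat → SW at lon -36°, lat -46°.
latitude 46.000° S, longitude 36.000° W.

46.000° S, 36.000° W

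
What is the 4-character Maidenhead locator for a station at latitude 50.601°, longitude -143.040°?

BO80

Shift to the Maidenhead origin (180°W, 90°S): lon 36.96, lat 140.60.
Field: 36.96/20 → 1 → B, 140.60/10 → 14 → O; chars BO.
Square: 16.96/2 → 8, 0.60/1 → 0; chars 80.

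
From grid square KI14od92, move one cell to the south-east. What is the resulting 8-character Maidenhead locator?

Longitude extended square 9; +1 → 10, wraps to 0, carry into subsquare.
Longitude subsquare o = 14; +1 → 15 = p.
Latitude extended square 2; −1 → 1.

KI14pd01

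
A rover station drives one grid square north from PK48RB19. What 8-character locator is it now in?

PK48rc10

Latitude extended square 9; +1 → 10, wraps to 0, carry into subsquare.
Latitude subsquare b = 1; +1 → 2 = c.
The longitude characters are unchanged.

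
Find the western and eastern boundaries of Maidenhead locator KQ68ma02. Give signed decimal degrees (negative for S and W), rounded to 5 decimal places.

33.00000, 33.00833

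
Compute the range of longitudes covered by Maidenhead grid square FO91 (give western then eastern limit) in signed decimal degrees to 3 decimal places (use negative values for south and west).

-62.000, -60.000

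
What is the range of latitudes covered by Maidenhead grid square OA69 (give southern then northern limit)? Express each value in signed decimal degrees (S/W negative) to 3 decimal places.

-81.000, -80.000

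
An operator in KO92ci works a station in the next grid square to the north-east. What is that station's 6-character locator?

KO92dj

Longitude subsquare c = 2; +1 → 3 = d.
Latitude subsquare i = 8; +1 → 9 = j.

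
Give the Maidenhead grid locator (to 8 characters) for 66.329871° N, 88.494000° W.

EP56sh09

Add 180° to longitude and 90° to latitude: 91.50600, 156.32987.
Field: lon ⌊91.50600/20⌋ = 4 → E; lat ⌊156.32987/10⌋ = 15 → P.
Square: lon ⌊11.50600/2⌋ = 5; lat ⌊6.32987/1⌋ = 6.
Subsquare: lon ⌊1.50600/0.0833333⌋ = 18 → s; lat ⌊0.32987/0.0416667⌋ = 7 → h.
Extended square: lon ⌊0.00600/0.00833333⌋ = 0; lat ⌊0.03820/0.00416667⌋ = 9.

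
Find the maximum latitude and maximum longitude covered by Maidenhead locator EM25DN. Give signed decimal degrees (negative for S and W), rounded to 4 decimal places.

35.5833, -95.6667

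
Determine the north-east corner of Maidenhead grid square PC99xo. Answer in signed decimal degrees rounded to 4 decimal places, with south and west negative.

-60.3750, 140.0000

Field P=15, C=2: +15·20° lon, +2·10° lat → SW at lon 120°, lat -70°.
Square 9, 9: +9·2° lon, +9·1° lat → SW at lon 138°, lat -61°.
Subsquare x=23, o=14: +23·0.0833333° lon, +14·0.0416667° lat → SW at lon 139.917°, lat -60.4167°.
Cell spans 0.0833333° lon × 0.0416667° lat. NE corner is SW corner plus one full cell.
latitude -60.3750, longitude 140.0000.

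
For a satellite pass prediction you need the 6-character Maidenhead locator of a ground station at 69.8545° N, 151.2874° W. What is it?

BP49iu

Offset from 180°W / 90°S: lon 28.7126°, lat 159.8545°.
Field: lon ⌊28.7126/20⌋ = 1 → B; lat ⌊159.8545/10⌋ = 15 → P.
Square: lon ⌊8.7126/2⌋ = 4; lat ⌊9.8545/1⌋ = 9.
Subsquare: lon ⌊0.7126/0.0833333⌋ = 8 → i; lat ⌊0.8545/0.0416667⌋ = 20 → u.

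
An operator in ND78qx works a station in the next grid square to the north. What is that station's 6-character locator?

Latitude subsquare x = 23; +1 → 24, wraps to 0 = a, carry into square.
Latitude square 8; +1 → 9.
The longitude characters are unchanged.

ND79qa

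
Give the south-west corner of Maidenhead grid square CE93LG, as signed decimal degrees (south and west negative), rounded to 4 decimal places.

-46.7500, -121.0833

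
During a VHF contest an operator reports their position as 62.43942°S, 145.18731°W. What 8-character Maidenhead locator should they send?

BC77jn74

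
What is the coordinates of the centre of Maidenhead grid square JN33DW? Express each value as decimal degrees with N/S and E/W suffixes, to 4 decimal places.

43.9375° N, 6.2917° E

Field J=9, N=13: +9·20° lon, +13·10° lat → SW at lon 0°, lat 40°.
Square 3, 3: +3·2° lon, +3·1° lat → SW at lon 6°, lat 43°.
Subsquare d=3, w=22: +3·0.0833333° lon, +22·0.0416667° lat → SW at lon 6.25°, lat 43.9167°.
Cell spans 0.0833333° lon × 0.0416667° lat. Centre is SW corner plus half of each.
latitude 43.9375° N, longitude 6.2917° E.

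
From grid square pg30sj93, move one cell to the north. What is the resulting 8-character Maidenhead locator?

Latitude extended square 3; +1 → 4.
The longitude characters are unchanged.

PG30sj94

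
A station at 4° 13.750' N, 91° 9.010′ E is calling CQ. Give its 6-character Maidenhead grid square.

NJ54nf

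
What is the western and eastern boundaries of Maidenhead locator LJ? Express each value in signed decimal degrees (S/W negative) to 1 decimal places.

40.0, 60.0

Field L=11, J=9: +11·20° lon, +9·10° lat → SW at lon 40°, lat 0°.
Cell spans 20° lon × 10° lat.
west 40.0, east 60.0.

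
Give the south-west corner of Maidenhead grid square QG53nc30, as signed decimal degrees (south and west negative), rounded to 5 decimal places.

-26.91667, 151.10833

Field Q=16, G=6: +16·20° lon, +6·10° lat → SW at lon 140°, lat -30°.
Square 5, 3: +5·2° lon, +3·1° lat → SW at lon 150°, lat -27°.
Subsquare n=13, c=2: +13·0.0833333° lon, +2·0.0416667° lat → SW at lon 151.083°, lat -26.9167°.
Extended square 3, 0: +3·0.00833333° lon, +0·0.00416667° lat → SW at lon 151.108°, lat -26.9167°.
latitude -26.91667, longitude 151.10833.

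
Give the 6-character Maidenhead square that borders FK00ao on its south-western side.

Longitude subsquare a = 0; −1 → -1, wraps to 23 = x, carry into square.
Longitude square 0; −1 → -1, wraps to 9, carry into field.
Longitude field F = 5; −1 → 4 = E.
Latitude subsquare o = 14; −1 → 13 = n.

EK90xn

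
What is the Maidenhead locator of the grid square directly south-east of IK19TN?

IK19um

Longitude subsquare t = 19; +1 → 20 = u.
Latitude subsquare n = 13; −1 → 12 = m.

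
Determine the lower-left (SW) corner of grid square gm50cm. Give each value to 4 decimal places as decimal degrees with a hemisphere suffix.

30.5000° N, 49.8333° W

Field G=6, M=12: +6·20° lon, +12·10° lat → SW at lon -60°, lat 30°.
Square 5, 0: +5·2° lon, +0·1° lat → SW at lon -50°, lat 30°.
Subsquare c=2, m=12: +2·0.0833333° lon, +12·0.0416667° lat → SW at lon -49.8333°, lat 30.5°.
latitude 30.5000° N, longitude 49.8333° W.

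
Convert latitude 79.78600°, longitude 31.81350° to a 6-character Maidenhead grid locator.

KQ59vs

Add 180° to longitude and 90° to latitude: 211.8135, 169.7860.
Field: 211.8135/20 → 10 → K, 169.7860/10 → 16 → Q; chars KQ.
Square: 11.8135/2 → 5, 9.7860/1 → 9; chars 59.
Subsquare: 1.8135/0.0833333 → 21 → v, 0.7860/0.0416667 → 18 → s; chars vs.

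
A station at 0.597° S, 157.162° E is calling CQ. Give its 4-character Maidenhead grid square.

QI89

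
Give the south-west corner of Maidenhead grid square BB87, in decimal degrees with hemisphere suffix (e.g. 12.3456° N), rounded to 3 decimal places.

73.000° S, 144.000° W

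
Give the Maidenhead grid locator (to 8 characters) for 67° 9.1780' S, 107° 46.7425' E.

Shift to the Maidenhead origin (180°W, 90°S): lon 287.77904, lat 22.84703.
Field: lon ⌊287.77904/20⌋ = 14 → O; lat ⌊22.84703/10⌋ = 2 → C.
Square: lon ⌊7.77904/2⌋ = 3; lat ⌊2.84703/1⌋ = 2.
Subsquare: lon ⌊1.77904/0.0833333⌋ = 21 → v; lat ⌊0.84703/0.0416667⌋ = 20 → u.
Extended square: lon ⌊0.02904/0.00833333⌋ = 3; lat ⌊0.01370/0.00416667⌋ = 3.

OC32vu33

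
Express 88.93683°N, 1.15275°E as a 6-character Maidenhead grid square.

JR08nw

Shift to the Maidenhead origin (180°W, 90°S): lon 181.1527, lat 178.9368.
Field: lon ⌊181.1527/20⌋ = 9 → J; lat ⌊178.9368/10⌋ = 17 → R.
Square: lon ⌊1.1527/2⌋ = 0; lat ⌊8.9368/1⌋ = 8.
Subsquare: lon ⌊1.1527/0.0833333⌋ = 13 → n; lat ⌊0.9368/0.0416667⌋ = 22 → w.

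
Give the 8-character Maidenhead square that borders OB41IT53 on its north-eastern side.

Longitude extended square 5; +1 → 6.
Latitude extended square 3; +1 → 4.

OB41it64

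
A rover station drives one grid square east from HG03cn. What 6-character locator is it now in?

HG03dn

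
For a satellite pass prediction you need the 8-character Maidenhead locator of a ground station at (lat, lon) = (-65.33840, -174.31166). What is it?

AC24up28

Add 180° to longitude and 90° to latitude: 5.68834, 24.66160.
Field: 5.68834/20 → 0 → A, 24.66160/10 → 2 → C; chars AC.
Square: 5.68834/2 → 2, 4.66160/1 → 4; chars 24.
Subsquare: 1.68834/0.0833333 → 20 → u, 0.66160/0.0416667 → 15 → p; chars up.
Extended square: 0.02167/0.00833333 → 2, 0.03660/0.00416667 → 8; chars 28.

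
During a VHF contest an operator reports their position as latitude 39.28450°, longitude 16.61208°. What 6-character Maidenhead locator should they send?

Shift to the Maidenhead origin (180°W, 90°S): lon 196.6121, lat 129.2845.
Field: 196.6121/20 → 9 → J, 129.2845/10 → 12 → M; chars JM.
Square: 16.6121/2 → 8, 9.2845/1 → 9; chars 89.
Subsquare: 0.6121/0.0833333 → 7 → h, 0.2845/0.0416667 → 6 → g; chars hg.

JM89hg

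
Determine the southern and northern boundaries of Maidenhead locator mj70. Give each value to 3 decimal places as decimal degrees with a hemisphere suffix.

Field M=12, J=9: +12·20° lon, +9·10° lat → SW at lon 60°, lat 0°.
Square 7, 0: +7·2° lon, +0·1° lat → SW at lon 74°, lat 0°.
Cell spans 2° lon × 1° lat.
south 0.000° N, north 1.000° N.

0.000° N, 1.000° N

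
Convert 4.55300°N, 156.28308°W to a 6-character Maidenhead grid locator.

BJ14un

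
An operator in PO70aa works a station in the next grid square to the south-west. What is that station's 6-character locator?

Longitude subsquare a = 0; −1 → -1, wraps to 23 = x, carry into square.
Longitude square 7; −1 → 6.
Latitude subsquare a = 0; −1 → -1, wraps to 23 = x, carry into square.
Latitude square 0; −1 → -1, wraps to 9, carry into field.
Latitude field O = 14; −1 → 13 = N.

PN69xx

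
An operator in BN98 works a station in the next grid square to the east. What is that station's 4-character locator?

CN08

Longitude square 9; +1 → 10, wraps to 0, carry into field.
Longitude field B = 1; +1 → 2 = C.
The latitude characters are unchanged.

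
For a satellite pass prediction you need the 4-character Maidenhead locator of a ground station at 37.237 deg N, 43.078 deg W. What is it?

GM87

Offset from 180°W / 90°S: lon 136.92°, lat 127.24°.
Field (20°×10°, letters A–R): 136.92/20 → 6 → G, 127.24/10 → 12 → M; chars GM.
Square (2°×1°, digits 0–9): 16.92/2 → 8, 7.24/1 → 7; chars 87.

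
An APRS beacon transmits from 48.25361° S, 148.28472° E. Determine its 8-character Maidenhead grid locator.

Offset from 180°W / 90°S: lon 328.28472°, lat 41.74639°.
Field: lon ⌊328.28472/20⌋ = 16 → Q; lat ⌊41.74639/10⌋ = 4 → E.
Square: lon ⌊8.28472/2⌋ = 4; lat ⌊1.74639/1⌋ = 1.
Subsquare: lon ⌊0.28472/0.0833333⌋ = 3 → d; lat ⌊0.74639/0.0416667⌋ = 17 → r.
Extended square: lon ⌊0.03472/0.00833333⌋ = 4; lat ⌊0.03806/0.00416667⌋ = 9.

QE41dr49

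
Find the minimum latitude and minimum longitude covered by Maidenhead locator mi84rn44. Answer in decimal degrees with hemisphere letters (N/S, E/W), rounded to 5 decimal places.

5.44167° S, 77.45000° E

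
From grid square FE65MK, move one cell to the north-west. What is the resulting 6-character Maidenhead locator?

FE65ll

Longitude subsquare m = 12; −1 → 11 = l.
Latitude subsquare k = 10; +1 → 11 = l.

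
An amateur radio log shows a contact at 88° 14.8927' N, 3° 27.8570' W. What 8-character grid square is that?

IR88gf49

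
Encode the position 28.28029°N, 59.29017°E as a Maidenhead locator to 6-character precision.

Offset from 180°W / 90°S: lon 239.2902°, lat 118.2803°.
Field: lon ⌊239.2902/20⌋ = 11 → L; lat ⌊118.2803/10⌋ = 11 → L.
Square: lon ⌊19.2902/2⌋ = 9; lat ⌊8.2803/1⌋ = 8.
Subsquare: lon ⌊1.2902/0.0833333⌋ = 15 → p; lat ⌊0.2803/0.0416667⌋ = 6 → g.

LL98pg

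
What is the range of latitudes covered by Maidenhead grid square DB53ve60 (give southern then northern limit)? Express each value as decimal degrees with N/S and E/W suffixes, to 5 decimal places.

Field D=3, B=1: +3·20° lon, +1·10° lat → SW at lon -120°, lat -80°.
Square 5, 3: +5·2° lon, +3·1° lat → SW at lon -110°, lat -77°.
Subsquare v=21, e=4: +21·0.0833333° lon, +4·0.0416667° lat → SW at lon -108.25°, lat -76.8333°.
Extended square 6, 0: +6·0.00833333° lon, +0·0.00416667° lat → SW at lon -108.2°, lat -76.8333°.
Cell spans 0.00833333° lon × 0.00416667° lat.
south 76.83333° S, north 76.82917° S.

76.83333° S, 76.82917° S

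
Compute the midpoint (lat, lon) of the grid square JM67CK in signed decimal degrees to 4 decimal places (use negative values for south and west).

37.4375, 12.2083

Field J=9, M=12: +9·20° lon, +12·10° lat → SW at lon 0°, lat 30°.
Square 6, 7: +6·2° lon, +7·1° lat → SW at lon 12°, lat 37°.
Subsquare c=2, k=10: +2·0.0833333° lon, +10·0.0416667° lat → SW at lon 12.1667°, lat 37.4167°.
Cell spans 0.0833333° lon × 0.0416667° lat. Centre is SW corner plus half of each.
latitude 37.4375, longitude 12.2083.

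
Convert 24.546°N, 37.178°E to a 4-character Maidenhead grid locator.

KL84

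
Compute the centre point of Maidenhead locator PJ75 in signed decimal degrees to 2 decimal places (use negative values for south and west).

5.50, 135.00

Field P=15, J=9: +15·20° lon, +9·10° lat → SW at lon 120°, lat 0°.
Square 7, 5: +7·2° lon, +5·1° lat → SW at lon 134°, lat 5°.
Cell spans 2° lon × 1° lat. Centre is SW corner plus half of each.
latitude 5.50, longitude 135.00.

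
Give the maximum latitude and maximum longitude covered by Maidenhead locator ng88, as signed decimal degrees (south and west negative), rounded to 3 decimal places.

-21.000, 98.000

Field N=13, G=6: +13·20° lon, +6·10° lat → SW at lon 80°, lat -30°.
Square 8, 8: +8·2° lon, +8·1° lat → SW at lon 96°, lat -22°.
Cell spans 2° lon × 1° lat. NE corner is SW corner plus one full cell.
latitude -21.000, longitude 98.000.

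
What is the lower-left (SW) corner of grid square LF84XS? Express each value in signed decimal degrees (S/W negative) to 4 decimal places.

Field L=11, F=5: +11·20° lon, +5·10° lat → SW at lon 40°, lat -40°.
Square 8, 4: +8·2° lon, +4·1° lat → SW at lon 56°, lat -36°.
Subsquare x=23, s=18: +23·0.0833333° lon, +18·0.0416667° lat → SW at lon 57.9167°, lat -35.25°.
latitude -35.2500, longitude 57.9167.

-35.2500, 57.9167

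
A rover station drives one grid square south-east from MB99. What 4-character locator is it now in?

NB08

Longitude square 9; +1 → 10, wraps to 0, carry into field.
Longitude field M = 12; +1 → 13 = N.
Latitude square 9; −1 → 8.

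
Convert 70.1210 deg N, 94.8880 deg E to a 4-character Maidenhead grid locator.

Add 180° to longitude and 90° to latitude: 274.89, 160.12.
Field: 274.89/20 → 13 → N, 160.12/10 → 16 → Q; chars NQ.
Square: 14.89/2 → 7, 0.12/1 → 0; chars 70.

NQ70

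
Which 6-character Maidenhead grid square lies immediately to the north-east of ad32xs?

Longitude subsquare x = 23; +1 → 24, wraps to 0 = a, carry into square.
Longitude square 3; +1 → 4.
Latitude subsquare s = 18; +1 → 19 = t.

AD42at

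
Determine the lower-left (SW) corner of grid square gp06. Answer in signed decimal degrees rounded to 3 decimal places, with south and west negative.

66.000, -60.000

Field G=6, P=15: +6·20° lon, +15·10° lat → SW at lon -60°, lat 60°.
Square 0, 6: +0·2° lon, +6·1° lat → SW at lon -60°, lat 66°.
latitude 66.000, longitude -60.000.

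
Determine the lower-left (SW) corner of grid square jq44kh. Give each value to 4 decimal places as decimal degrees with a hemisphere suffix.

74.2917° N, 8.8333° E

Field J=9, Q=16: +9·20° lon, +16·10° lat → SW at lon 0°, lat 70°.
Square 4, 4: +4·2° lon, +4·1° lat → SW at lon 8°, lat 74°.
Subsquare k=10, h=7: +10·0.0833333° lon, +7·0.0416667° lat → SW at lon 8.83333°, lat 74.2917°.
latitude 74.2917° N, longitude 8.8333° E.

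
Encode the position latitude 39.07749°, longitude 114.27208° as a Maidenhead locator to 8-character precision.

OM79db28

Offset from 180°W / 90°S: lon 294.27208°, lat 129.07749°.
Field: lon ⌊294.27208/20⌋ = 14 → O; lat ⌊129.07749/10⌋ = 12 → M.
Square: lon ⌊14.27208/2⌋ = 7; lat ⌊9.07749/1⌋ = 9.
Subsquare: lon ⌊0.27208/0.0833333⌋ = 3 → d; lat ⌊0.07749/0.0416667⌋ = 1 → b.
Extended square: lon ⌊0.02208/0.00833333⌋ = 2; lat ⌊0.03582/0.00416667⌋ = 8.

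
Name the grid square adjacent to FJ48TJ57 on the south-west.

FJ48tj46

Longitude extended square 5; −1 → 4.
Latitude extended square 7; −1 → 6.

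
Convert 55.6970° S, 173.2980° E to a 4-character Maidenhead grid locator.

RD64

Shift to the Maidenhead origin (180°W, 90°S): lon 353.30, lat 34.30.
Field: lon ⌊353.30/20⌋ = 17 → R; lat ⌊34.30/10⌋ = 3 → D.
Square: lon ⌊13.30/2⌋ = 6; lat ⌊4.30/1⌋ = 4.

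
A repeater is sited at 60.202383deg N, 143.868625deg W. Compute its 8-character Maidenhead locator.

BP80be58

Shift to the Maidenhead origin (180°W, 90°S): lon 36.13137, lat 150.20238.
Field: lon ⌊36.13137/20⌋ = 1 → B; lat ⌊150.20238/10⌋ = 15 → P.
Square: lon ⌊16.13137/2⌋ = 8; lat ⌊0.20238/1⌋ = 0.
Subsquare: lon ⌊0.13137/0.0833333⌋ = 1 → b; lat ⌊0.20238/0.0416667⌋ = 4 → e.
Extended square: lon ⌊0.04804/0.00833333⌋ = 5; lat ⌊0.03572/0.00416667⌋ = 8.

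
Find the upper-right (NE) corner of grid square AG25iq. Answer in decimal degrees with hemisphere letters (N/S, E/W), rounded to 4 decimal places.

24.2917° S, 175.2500° W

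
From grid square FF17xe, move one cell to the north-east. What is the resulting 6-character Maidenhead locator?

Longitude subsquare x = 23; +1 → 24, wraps to 0 = a, carry into square.
Longitude square 1; +1 → 2.
Latitude subsquare e = 4; +1 → 5 = f.

FF27af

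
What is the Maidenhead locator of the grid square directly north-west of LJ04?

Longitude square 0; −1 → -1, wraps to 9, carry into field.
Longitude field L = 11; −1 → 10 = K.
Latitude square 4; +1 → 5.

KJ95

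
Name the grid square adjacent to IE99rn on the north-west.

IE99qo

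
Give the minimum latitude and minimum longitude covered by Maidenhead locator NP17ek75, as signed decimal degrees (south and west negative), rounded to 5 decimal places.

67.43750, 82.39167

Field N=13, P=15: +13·20° lon, +15·10° lat → SW at lon 80°, lat 60°.
Square 1, 7: +1·2° lon, +7·1° lat → SW at lon 82°, lat 67°.
Subsquare e=4, k=10: +4·0.0833333° lon, +10·0.0416667° lat → SW at lon 82.3333°, lat 67.4167°.
Extended square 7, 5: +7·0.00833333° lon, +5·0.00416667° lat → SW at lon 82.3917°, lat 67.4375°.
latitude 67.43750, longitude 82.39167.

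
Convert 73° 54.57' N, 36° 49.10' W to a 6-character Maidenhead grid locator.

HQ13ov

Add 180° to longitude and 90° to latitude: 143.1817, 163.9095.
Field: 143.1817/20 → 7 → H, 163.9095/10 → 16 → Q; chars HQ.
Square: 3.1817/2 → 1, 3.9095/1 → 3; chars 13.
Subsquare: 1.1817/0.0833333 → 14 → o, 0.9095/0.0416667 → 21 → v; chars ov.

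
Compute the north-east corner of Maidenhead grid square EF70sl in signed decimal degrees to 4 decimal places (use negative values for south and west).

-39.5000, -84.4167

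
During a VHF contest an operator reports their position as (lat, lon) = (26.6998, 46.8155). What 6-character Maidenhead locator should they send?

Offset from 180°W / 90°S: lon 226.8155°, lat 116.6998°.
Field: 226.8155/20 → 11 → L, 116.6998/10 → 11 → L; chars LL.
Square: 6.8155/2 → 3, 6.6998/1 → 6; chars 36.
Subsquare: 0.8155/0.0833333 → 9 → j, 0.6998/0.0416667 → 16 → q; chars jq.

LL36jq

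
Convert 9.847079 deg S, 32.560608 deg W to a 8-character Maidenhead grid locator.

HI30rd26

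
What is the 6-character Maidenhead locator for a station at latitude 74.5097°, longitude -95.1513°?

EQ24km

Add 180° to longitude and 90° to latitude: 84.8487, 164.5097.
Field (20°×10°, letters A–R): 84.8487/20 → 4 → E, 164.5097/10 → 16 → Q; chars EQ.
Square (2°×1°, digits 0–9): 4.8487/2 → 2, 4.5097/1 → 4; chars 24.
Subsquare (5′×2.5′, letters a–x): 0.8487/0.0833333 → 10 → k, 0.5097/0.0416667 → 12 → m; chars km.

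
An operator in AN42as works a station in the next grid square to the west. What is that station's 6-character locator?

AN32xs

Longitude subsquare a = 0; −1 → -1, wraps to 23 = x, carry into square.
Longitude square 4; −1 → 3.
The latitude characters are unchanged.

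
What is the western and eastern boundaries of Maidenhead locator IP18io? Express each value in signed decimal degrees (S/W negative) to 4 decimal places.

-17.3333, -17.2500

Field I=8, P=15: +8·20° lon, +15·10° lat → SW at lon -20°, lat 60°.
Square 1, 8: +1·2° lon, +8·1° lat → SW at lon -18°, lat 68°.
Subsquare i=8, o=14: +8·0.0833333° lon, +14·0.0416667° lat → SW at lon -17.3333°, lat 68.5833°.
Cell spans 0.0833333° lon × 0.0416667° lat.
west -17.3333, east -17.2500.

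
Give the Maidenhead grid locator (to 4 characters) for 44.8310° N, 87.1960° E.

NN34

Shift to the Maidenhead origin (180°W, 90°S): lon 267.20, lat 134.83.
Field: lon ⌊267.20/20⌋ = 13 → N; lat ⌊134.83/10⌋ = 13 → N.
Square: lon ⌊7.20/2⌋ = 3; lat ⌊4.83/1⌋ = 4.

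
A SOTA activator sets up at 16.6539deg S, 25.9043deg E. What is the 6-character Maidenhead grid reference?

Offset from 180°W / 90°S: lon 205.9043°, lat 73.3461°.
Field: lon ⌊205.9043/20⌋ = 10 → K; lat ⌊73.3461/10⌋ = 7 → H.
Square: lon ⌊5.9043/2⌋ = 2; lat ⌊3.3461/1⌋ = 3.
Subsquare: lon ⌊1.9043/0.0833333⌋ = 22 → w; lat ⌊0.3461/0.0416667⌋ = 8 → i.

KH23wi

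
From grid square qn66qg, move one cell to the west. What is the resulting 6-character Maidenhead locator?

QN66pg

Longitude subsquare q = 16; −1 → 15 = p.
The latitude characters are unchanged.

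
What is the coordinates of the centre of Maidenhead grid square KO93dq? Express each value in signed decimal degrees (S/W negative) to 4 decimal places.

53.6875, 38.2917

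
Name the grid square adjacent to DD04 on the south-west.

CD93

Longitude square 0; −1 → -1, wraps to 9, carry into field.
Longitude field D = 3; −1 → 2 = C.
Latitude square 4; −1 → 3.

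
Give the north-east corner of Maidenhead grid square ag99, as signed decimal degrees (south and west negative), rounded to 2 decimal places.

Field A=0, G=6: +0·20° lon, +6·10° lat → SW at lon -180°, lat -30°.
Square 9, 9: +9·2° lon, +9·1° lat → SW at lon -162°, lat -21°.
Cell spans 2° lon × 1° lat. NE corner is SW corner plus one full cell.
latitude -20.00, longitude -160.00.

-20.00, -160.00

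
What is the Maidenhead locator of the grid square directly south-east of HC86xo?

HC96an

Longitude subsquare x = 23; +1 → 24, wraps to 0 = a, carry into square.
Longitude square 8; +1 → 9.
Latitude subsquare o = 14; −1 → 13 = n.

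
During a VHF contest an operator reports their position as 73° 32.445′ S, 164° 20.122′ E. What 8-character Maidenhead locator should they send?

RB26el00

Offset from 180°W / 90°S: lon 344.33537°, lat 16.45925°.
Field: 344.33537/20 → 17 → R, 16.45925/10 → 1 → B; chars RB.
Square: 4.33537/2 → 2, 6.45925/1 → 6; chars 26.
Subsquare: 0.33537/0.0833333 → 4 → e, 0.45925/0.0416667 → 11 → l; chars el.
Extended square: 0.00203/0.00833333 → 0, 0.00092/0.00416667 → 0; chars 00.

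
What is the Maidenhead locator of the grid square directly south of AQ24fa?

AQ23fx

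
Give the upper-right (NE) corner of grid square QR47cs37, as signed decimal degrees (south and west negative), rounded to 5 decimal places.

87.78333, 148.20000

Field Q=16, R=17: +16·20° lon, +17·10° lat → SW at lon 140°, lat 80°.
Square 4, 7: +4·2° lon, +7·1° lat → SW at lon 148°, lat 87°.
Subsquare c=2, s=18: +2·0.0833333° lon, +18·0.0416667° lat → SW at lon 148.167°, lat 87.75°.
Extended square 3, 7: +3·0.00833333° lon, +7·0.00416667° lat → SW at lon 148.192°, lat 87.7792°.
Cell spans 0.00833333° lon × 0.00416667° lat. NE corner is SW corner plus one full cell.
latitude 87.78333, longitude 148.20000.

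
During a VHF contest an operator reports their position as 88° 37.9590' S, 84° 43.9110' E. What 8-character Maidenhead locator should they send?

Add 180° to longitude and 90° to latitude: 264.73185, 1.36735.
Field (20°×10°, letters A–R): 264.73185/20 → 13 → N, 1.36735/10 → 0 → A; chars NA.
Square (2°×1°, digits 0–9): 4.73185/2 → 2, 1.36735/1 → 1; chars 21.
Subsquare (5′×2.5′, letters a–x): 0.73185/0.0833333 → 8 → i, 0.36735/0.0416667 → 8 → i; chars ii.
Extended square (30″×15″, digits 0–9): 0.06518/0.00833333 → 7, 0.03402/0.00416667 → 8; chars 78.

NA21ii78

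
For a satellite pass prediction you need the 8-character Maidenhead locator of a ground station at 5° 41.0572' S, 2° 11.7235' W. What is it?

II84vh65

Shift to the Maidenhead origin (180°W, 90°S): lon 177.80461, lat 84.31571.
Field: lon ⌊177.80461/20⌋ = 8 → I; lat ⌊84.31571/10⌋ = 8 → I.
Square: lon ⌊17.80461/2⌋ = 8; lat ⌊4.31571/1⌋ = 4.
Subsquare: lon ⌊1.80461/0.0833333⌋ = 21 → v; lat ⌊0.31571/0.0416667⌋ = 7 → h.
Extended square: lon ⌊0.05461/0.00833333⌋ = 6; lat ⌊0.02405/0.00416667⌋ = 5.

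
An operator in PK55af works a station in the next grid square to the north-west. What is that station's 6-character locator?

Longitude subsquare a = 0; −1 → -1, wraps to 23 = x, carry into square.
Longitude square 5; −1 → 4.
Latitude subsquare f = 5; +1 → 6 = g.

PK45xg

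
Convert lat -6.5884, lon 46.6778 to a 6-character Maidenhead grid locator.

LI33ij

Offset from 180°W / 90°S: lon 226.6778°, lat 83.4116°.
Field (20°×10°, letters A–R): 226.6778/20 → 11 → L, 83.4116/10 → 8 → I; chars LI.
Square (2°×1°, digits 0–9): 6.6778/2 → 3, 3.4116/1 → 3; chars 33.
Subsquare (5′×2.5′, letters a–x): 0.6778/0.0833333 → 8 → i, 0.4116/0.0416667 → 9 → j; chars ij.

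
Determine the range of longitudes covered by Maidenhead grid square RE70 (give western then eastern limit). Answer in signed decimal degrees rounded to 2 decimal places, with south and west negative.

Field R=17, E=4: +17·20° lon, +4·10° lat → SW at lon 160°, lat -50°.
Square 7, 0: +7·2° lon, +0·1° lat → SW at lon 174°, lat -50°.
Cell spans 2° lon × 1° lat.
west 174.00, east 176.00.

174.00, 176.00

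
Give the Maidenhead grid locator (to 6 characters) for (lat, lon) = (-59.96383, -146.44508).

BD60sa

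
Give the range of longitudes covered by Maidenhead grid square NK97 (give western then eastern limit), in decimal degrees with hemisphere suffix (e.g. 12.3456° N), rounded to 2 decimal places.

98.00° E, 100.00° E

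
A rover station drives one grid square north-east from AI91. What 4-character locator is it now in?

Longitude square 9; +1 → 10, wraps to 0, carry into field.
Longitude field A = 0; +1 → 1 = B.
Latitude square 1; +1 → 2.

BI02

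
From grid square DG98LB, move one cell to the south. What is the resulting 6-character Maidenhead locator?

DG98la

Latitude subsquare b = 1; −1 → 0 = a.
The longitude characters are unchanged.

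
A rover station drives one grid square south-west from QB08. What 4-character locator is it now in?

PB97

Longitude square 0; −1 → -1, wraps to 9, carry into field.
Longitude field Q = 16; −1 → 15 = P.
Latitude square 8; −1 → 7.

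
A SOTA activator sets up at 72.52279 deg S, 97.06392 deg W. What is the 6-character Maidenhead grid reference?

Add 180° to longitude and 90° to latitude: 82.9361, 17.4772.
Field (20°×10°, letters A–R): lon ⌊82.9361/20⌋ = 4 → E; lat ⌊17.4772/10⌋ = 1 → B.
Square (2°×1°, digits 0–9): lon ⌊2.9361/2⌋ = 1; lat ⌊7.4772/1⌋ = 7.
Subsquare (5′×2.5′, letters a–x): lon ⌊0.9361/0.0833333⌋ = 11 → l; lat ⌊0.4772/0.0416667⌋ = 11 → l.

EB17ll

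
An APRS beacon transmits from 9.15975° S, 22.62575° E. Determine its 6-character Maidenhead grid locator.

Shift to the Maidenhead origin (180°W, 90°S): lon 202.6258, lat 80.8402.
Field: lon ⌊202.6258/20⌋ = 10 → K; lat ⌊80.8402/10⌋ = 8 → I.
Square: lon ⌊2.6258/2⌋ = 1; lat ⌊0.8402/1⌋ = 0.
Subsquare: lon ⌊0.6258/0.0833333⌋ = 7 → h; lat ⌊0.8402/0.0416667⌋ = 20 → u.

KI10hu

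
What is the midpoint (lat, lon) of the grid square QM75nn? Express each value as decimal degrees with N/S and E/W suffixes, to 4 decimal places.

Field Q=16, M=12: +16·20° lon, +12·10° lat → SW at lon 140°, lat 30°.
Square 7, 5: +7·2° lon, +5·1° lat → SW at lon 154°, lat 35°.
Subsquare n=13, n=13: +13·0.0833333° lon, +13·0.0416667° lat → SW at lon 155.083°, lat 35.5417°.
Cell spans 0.0833333° lon × 0.0416667° lat. Centre is SW corner plus half of each.
latitude 35.5625° N, longitude 155.1250° E.

35.5625° N, 155.1250° E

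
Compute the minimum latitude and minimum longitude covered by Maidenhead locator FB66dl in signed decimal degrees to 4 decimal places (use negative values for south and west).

Field F=5, B=1: +5·20° lon, +1·10° lat → SW at lon -80°, lat -80°.
Square 6, 6: +6·2° lon, +6·1° lat → SW at lon -68°, lat -74°.
Subsquare d=3, l=11: +3·0.0833333° lon, +11·0.0416667° lat → SW at lon -67.75°, lat -73.5417°.
latitude -73.5417, longitude -67.7500.

-73.5417, -67.7500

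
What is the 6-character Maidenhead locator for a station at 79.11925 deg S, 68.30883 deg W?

FB50uv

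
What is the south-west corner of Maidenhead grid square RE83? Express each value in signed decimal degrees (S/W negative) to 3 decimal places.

-47.000, 176.000

Field R=17, E=4: +17·20° lon, +4·10° lat → SW at lon 160°, lat -50°.
Square 8, 3: +8·2° lon, +3·1° lat → SW at lon 176°, lat -47°.
latitude -47.000, longitude 176.000.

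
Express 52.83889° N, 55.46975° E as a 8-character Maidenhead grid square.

Add 180° to longitude and 90° to latitude: 235.46975, 142.83889.
Field: lon ⌊235.46975/20⌋ = 11 → L; lat ⌊142.83889/10⌋ = 14 → O.
Square: lon ⌊15.46975/2⌋ = 7; lat ⌊2.83889/1⌋ = 2.
Subsquare: lon ⌊1.46975/0.0833333⌋ = 17 → r; lat ⌊0.83889/0.0416667⌋ = 20 → u.
Extended square: lon ⌊0.05308/0.00833333⌋ = 6; lat ⌊0.00556/0.00416667⌋ = 1.

LO72ru61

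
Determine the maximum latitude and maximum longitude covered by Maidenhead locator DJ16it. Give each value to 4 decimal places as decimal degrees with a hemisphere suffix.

6.8333° N, 117.2500° W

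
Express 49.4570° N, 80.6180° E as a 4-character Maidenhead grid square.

NN09

Add 180° to longitude and 90° to latitude: 260.62, 139.46.
Field: lon ⌊260.62/20⌋ = 13 → N; lat ⌊139.46/10⌋ = 13 → N.
Square: lon ⌊0.62/2⌋ = 0; lat ⌊9.46/1⌋ = 9.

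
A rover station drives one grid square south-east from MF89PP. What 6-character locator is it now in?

MF89qo

Longitude subsquare p = 15; +1 → 16 = q.
Latitude subsquare p = 15; −1 → 14 = o.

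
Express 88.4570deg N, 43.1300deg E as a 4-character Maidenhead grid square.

Offset from 180°W / 90°S: lon 223.13°, lat 178.46°.
Field: lon ⌊223.13/20⌋ = 11 → L; lat ⌊178.46/10⌋ = 17 → R.
Square: lon ⌊3.13/2⌋ = 1; lat ⌊8.46/1⌋ = 8.

LR18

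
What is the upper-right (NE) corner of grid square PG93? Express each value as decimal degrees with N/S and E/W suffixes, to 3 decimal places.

Field P=15, G=6: +15·20° lon, +6·10° lat → SW at lon 120°, lat -30°.
Square 9, 3: +9·2° lon, +3·1° lat → SW at lon 138°, lat -27°.
Cell spans 2° lon × 1° lat. NE corner is SW corner plus one full cell.
latitude 26.000° S, longitude 140.000° E.

26.000° S, 140.000° E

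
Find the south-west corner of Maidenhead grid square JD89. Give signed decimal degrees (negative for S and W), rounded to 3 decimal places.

Field J=9, D=3: +9·20° lon, +3·10° lat → SW at lon 0°, lat -60°.
Square 8, 9: +8·2° lon, +9·1° lat → SW at lon 16°, lat -51°.
latitude -51.000, longitude 16.000.

-51.000, 16.000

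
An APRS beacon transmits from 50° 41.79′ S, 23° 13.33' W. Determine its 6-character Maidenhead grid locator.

HD89jh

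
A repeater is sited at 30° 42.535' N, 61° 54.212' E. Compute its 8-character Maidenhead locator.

Offset from 180°W / 90°S: lon 241.90353°, lat 120.70892°.
Field (20°×10°, letters A–R): lon ⌊241.90353/20⌋ = 12 → M; lat ⌊120.70892/10⌋ = 12 → M.
Square (2°×1°, digits 0–9): lon ⌊1.90353/2⌋ = 0; lat ⌊0.70892/1⌋ = 0.
Subsquare (5′×2.5′, letters a–x): lon ⌊1.90353/0.0833333⌋ = 22 → w; lat ⌊0.70892/0.0416667⌋ = 17 → r.
Extended square (30″×15″, digits 0–9): lon ⌊0.07020/0.00833333⌋ = 8; lat ⌊0.00058/0.00416667⌋ = 0.

MM00wr80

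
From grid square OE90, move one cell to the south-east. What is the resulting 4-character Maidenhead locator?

PD09

Longitude square 9; +1 → 10, wraps to 0, carry into field.
Longitude field O = 14; +1 → 15 = P.
Latitude square 0; −1 → -1, wraps to 9, carry into field.
Latitude field E = 4; −1 → 3 = D.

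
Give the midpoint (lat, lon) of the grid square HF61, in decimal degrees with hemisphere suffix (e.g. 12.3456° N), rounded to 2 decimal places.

Field H=7, F=5: +7·20° lon, +5·10° lat → SW at lon -40°, lat -40°.
Square 6, 1: +6·2° lon, +1·1° lat → SW at lon -28°, lat -39°.
Cell spans 2° lon × 1° lat. Centre is SW corner plus half of each.
latitude 38.50° S, longitude 27.00° W.

38.50° S, 27.00° W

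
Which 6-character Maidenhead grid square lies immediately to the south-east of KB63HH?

Longitude subsquare h = 7; +1 → 8 = i.
Latitude subsquare h = 7; −1 → 6 = g.

KB63ig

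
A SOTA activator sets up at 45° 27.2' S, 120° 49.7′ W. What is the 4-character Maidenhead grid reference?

Offset from 180°W / 90°S: lon 59.17°, lat 44.55°.
Field: 59.17/20 → 2 → C, 44.55/10 → 4 → E; chars CE.
Square: 19.17/2 → 9, 4.55/1 → 4; chars 94.

CE94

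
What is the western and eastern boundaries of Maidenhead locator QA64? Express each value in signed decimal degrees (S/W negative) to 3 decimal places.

152.000, 154.000

Field Q=16, A=0: +16·20° lon, +0·10° lat → SW at lon 140°, lat -90°.
Square 6, 4: +6·2° lon, +4·1° lat → SW at lon 152°, lat -86°.
Cell spans 2° lon × 1° lat.
west 152.000, east 154.000.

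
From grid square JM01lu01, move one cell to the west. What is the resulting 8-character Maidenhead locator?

Longitude extended square 0; −1 → -1, wraps to 9, carry into subsquare.
Longitude subsquare l = 11; −1 → 10 = k.
The latitude characters are unchanged.

JM01ku91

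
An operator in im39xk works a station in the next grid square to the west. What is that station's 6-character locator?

Longitude subsquare x = 23; −1 → 22 = w.
The latitude characters are unchanged.

IM39wk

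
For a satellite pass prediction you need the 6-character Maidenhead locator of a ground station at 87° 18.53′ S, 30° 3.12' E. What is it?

Shift to the Maidenhead origin (180°W, 90°S): lon 210.0520, lat 2.6912.
Field: lon ⌊210.0520/20⌋ = 10 → K; lat ⌊2.6912/10⌋ = 0 → A.
Square: lon ⌊10.0520/2⌋ = 5; lat ⌊2.6912/1⌋ = 2.
Subsquare: lon ⌊0.0520/0.0833333⌋ = 0 → a; lat ⌊0.6912/0.0416667⌋ = 16 → q.

KA52aq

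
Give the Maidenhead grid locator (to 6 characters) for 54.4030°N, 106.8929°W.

Shift to the Maidenhead origin (180°W, 90°S): lon 73.1071, lat 144.4030.
Field: lon ⌊73.1071/20⌋ = 3 → D; lat ⌊144.4030/10⌋ = 14 → O.
Square: lon ⌊13.1071/2⌋ = 6; lat ⌊4.4030/1⌋ = 4.
Subsquare: lon ⌊1.1071/0.0833333⌋ = 13 → n; lat ⌊0.4030/0.0416667⌋ = 9 → j.

DO64nj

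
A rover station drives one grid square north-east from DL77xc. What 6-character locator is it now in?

DL87ad

Longitude subsquare x = 23; +1 → 24, wraps to 0 = a, carry into square.
Longitude square 7; +1 → 8.
Latitude subsquare c = 2; +1 → 3 = d.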